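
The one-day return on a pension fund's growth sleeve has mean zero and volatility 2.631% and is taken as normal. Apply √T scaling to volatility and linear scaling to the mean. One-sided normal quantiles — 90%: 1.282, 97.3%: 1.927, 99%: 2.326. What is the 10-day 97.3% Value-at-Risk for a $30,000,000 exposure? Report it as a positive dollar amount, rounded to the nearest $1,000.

σ_{10d} = 2.631% × √10 = 8.320%.
VaR = 1.927 × 8.320% = 16.033%.
On $30,000,000: 0.16033 × $30,000,000 = $4,809,900.

$4,810,000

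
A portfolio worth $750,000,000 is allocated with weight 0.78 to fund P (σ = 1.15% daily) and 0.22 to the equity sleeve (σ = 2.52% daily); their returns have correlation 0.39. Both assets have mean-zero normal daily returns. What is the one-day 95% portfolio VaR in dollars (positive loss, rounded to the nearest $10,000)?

$15,110,000

σ_p² = 0.78²·1.15² + 0.22²·2.52² + 2·0.39·0.78·0.22·1.15·2.52 = 1.4999 (%²).
σ_p = √1.4999 = 1.225%.
At 95%, z = 1.645.
VaR = 1.645 × 1.225% = 2.015%; on $750,000,000 that is $15,112,500.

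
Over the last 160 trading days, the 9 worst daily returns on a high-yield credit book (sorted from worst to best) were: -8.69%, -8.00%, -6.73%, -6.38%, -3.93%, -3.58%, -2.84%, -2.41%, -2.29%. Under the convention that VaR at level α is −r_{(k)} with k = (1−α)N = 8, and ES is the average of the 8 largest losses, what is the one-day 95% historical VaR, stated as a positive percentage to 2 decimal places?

k = 8; the 8th lowest return is -2.41%, so VaR = 2.41%.

2.41%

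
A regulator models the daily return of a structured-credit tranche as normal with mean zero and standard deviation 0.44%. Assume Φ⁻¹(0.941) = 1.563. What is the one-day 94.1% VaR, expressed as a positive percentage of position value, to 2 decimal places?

0.69%

VaR = z·σ = 1.563 × 0.44% = 0.688%.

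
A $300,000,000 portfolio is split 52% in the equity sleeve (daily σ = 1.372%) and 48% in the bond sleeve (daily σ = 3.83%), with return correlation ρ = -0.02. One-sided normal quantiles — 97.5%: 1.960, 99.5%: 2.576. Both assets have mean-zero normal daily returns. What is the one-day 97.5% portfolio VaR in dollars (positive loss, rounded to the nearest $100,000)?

σ_p² = 0.52²·1.372² + 0.48²·3.83² + 2·-0.02·0.52·0.48·1.372·3.83 = 3.8362 (%²).
σ_p = √3.8362 = 1.959%.
VaR = 1.960 × 1.959% = 3.840%; on $300,000,000 that is $11,520,000.

$11,500,000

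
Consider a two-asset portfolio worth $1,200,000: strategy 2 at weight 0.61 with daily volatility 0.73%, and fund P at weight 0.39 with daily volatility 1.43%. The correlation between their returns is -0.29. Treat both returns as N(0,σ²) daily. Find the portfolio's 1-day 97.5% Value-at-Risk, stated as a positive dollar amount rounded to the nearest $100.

$14,200

σ_p² = 0.61²·0.73² + 0.39²·1.43² + 2·-0.29·0.61·0.39·0.73·1.43 = 0.3653 (%²).
σ_p = √0.3653 = 0.604%.
At 97.5%, z = 1.960.
VaR = 1.960 × 0.604% = 1.184%; on $1,200,000 that is $14,208.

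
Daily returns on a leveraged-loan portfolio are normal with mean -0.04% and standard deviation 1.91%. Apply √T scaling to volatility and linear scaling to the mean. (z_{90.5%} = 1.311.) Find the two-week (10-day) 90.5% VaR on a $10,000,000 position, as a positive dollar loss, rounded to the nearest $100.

σ_{10d} = 1.91% × √10 = 6.040%; μ_{10d} = 10 × -0.04% = -0.400%.
VaR = −(-0.400%) + 1.311 × 6.040% = 8.318%.
On $10,000,000: 0.08318 × $10,000,000 = $831,800.

$831,800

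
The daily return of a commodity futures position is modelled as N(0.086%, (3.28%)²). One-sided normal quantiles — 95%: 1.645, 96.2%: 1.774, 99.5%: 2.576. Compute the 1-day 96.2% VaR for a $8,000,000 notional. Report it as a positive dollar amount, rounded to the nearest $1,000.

$459,000

VaR = −μ + z·σ = −(0.086%) + 1.774 × 3.28% = 5.733%.
On $8,000,000: 0.05733 × $8,000,000 = $458,640.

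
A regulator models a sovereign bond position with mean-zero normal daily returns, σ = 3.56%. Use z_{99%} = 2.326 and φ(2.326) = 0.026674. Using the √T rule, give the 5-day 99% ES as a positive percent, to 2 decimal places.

σ_{5d} = 3.56% × √5 = 7.960%.
ES multiplier = φ(z)/(1−α) = 0.026674/0.01 = 2.667.
ES = 7.960% × 2.667 = 21.229%.

21.23%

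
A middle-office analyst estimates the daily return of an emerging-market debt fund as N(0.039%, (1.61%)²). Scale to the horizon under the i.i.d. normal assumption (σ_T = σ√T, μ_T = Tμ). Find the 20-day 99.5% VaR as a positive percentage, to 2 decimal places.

At 99.5%, z = 2.576.
σ_{20d} = 1.61% × √20 = 7.200%; μ_{20d} = 20 × 0.039% = 0.780%.
VaR = −(0.780%) + 2.576 × 7.200% = 17.767%.

17.77%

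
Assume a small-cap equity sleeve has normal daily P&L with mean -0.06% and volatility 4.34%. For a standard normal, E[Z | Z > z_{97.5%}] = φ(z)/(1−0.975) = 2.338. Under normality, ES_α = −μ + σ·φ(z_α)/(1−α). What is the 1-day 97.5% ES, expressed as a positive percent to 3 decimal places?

10.207%

ES = −(-0.06%) + 4.34% × 2.338 = 10.207%.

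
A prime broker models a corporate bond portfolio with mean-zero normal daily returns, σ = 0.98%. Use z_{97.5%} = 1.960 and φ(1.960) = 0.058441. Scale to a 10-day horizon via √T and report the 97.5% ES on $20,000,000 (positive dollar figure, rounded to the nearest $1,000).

$1,449,000

σ_{10d} = 0.98% × √10 = 3.099%.
ES multiplier = φ(z)/(1−α) = 0.058441/0.025 = 2.338.
ES = 3.099% × 2.338 = 7.245%; on $20,000,000: $1,449,000.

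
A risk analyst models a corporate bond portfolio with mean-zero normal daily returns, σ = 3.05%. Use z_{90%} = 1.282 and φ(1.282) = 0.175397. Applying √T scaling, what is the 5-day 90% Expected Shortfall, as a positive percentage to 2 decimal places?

σ_{5d} = 3.05% × √5 = 6.820%.
ES multiplier = φ(z)/(1−α) = 0.175397/0.1 = 1.754.
ES = 6.820% × 1.754 = 11.962%.

11.96%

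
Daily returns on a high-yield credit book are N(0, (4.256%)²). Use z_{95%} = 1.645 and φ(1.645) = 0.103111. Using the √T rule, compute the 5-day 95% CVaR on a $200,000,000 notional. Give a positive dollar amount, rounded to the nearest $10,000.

σ_{5d} = 4.256% × √5 = 9.517%.
ES multiplier = φ(z)/(1−α) = 0.103111/0.05 = 2.062.
ES = 9.517% × 2.062 = 19.624%; on $200,000,000: $39,248,000.

$39,250,000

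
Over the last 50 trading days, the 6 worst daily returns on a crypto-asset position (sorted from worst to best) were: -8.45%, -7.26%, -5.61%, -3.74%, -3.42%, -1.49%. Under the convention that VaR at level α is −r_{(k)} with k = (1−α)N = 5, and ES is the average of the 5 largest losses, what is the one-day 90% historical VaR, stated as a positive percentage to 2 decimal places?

k = 5; the 5th lowest return is -3.42%, so VaR = 3.42%.

3.42%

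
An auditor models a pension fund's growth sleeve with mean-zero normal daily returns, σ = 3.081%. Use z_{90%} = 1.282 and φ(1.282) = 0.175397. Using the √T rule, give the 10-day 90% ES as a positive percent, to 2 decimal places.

σ_{10d} = 3.081% × √10 = 9.743%.
ES multiplier = φ(z)/(1−α) = 0.175397/0.1 = 1.754.
ES = 9.743% × 1.754 = 17.089%.

17.09%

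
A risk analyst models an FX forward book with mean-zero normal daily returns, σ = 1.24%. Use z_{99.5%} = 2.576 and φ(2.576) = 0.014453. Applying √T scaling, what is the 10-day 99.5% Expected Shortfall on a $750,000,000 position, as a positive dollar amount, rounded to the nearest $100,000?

$85,000,000

σ_{10d} = 1.24% × √10 = 3.921%.
ES multiplier = φ(z)/(1−α) = 0.014453/0.005 = 2.891.
ES = 3.921% × 2.891 = 11.336%; on $750,000,000: $85,020,000.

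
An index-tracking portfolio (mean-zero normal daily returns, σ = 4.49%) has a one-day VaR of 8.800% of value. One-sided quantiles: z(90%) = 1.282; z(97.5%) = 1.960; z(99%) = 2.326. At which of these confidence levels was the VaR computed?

97.5%

Implied z = VaR/σ = 8.800 / 4.49 = 1.960.
This matches z(97.5%) = 1.960.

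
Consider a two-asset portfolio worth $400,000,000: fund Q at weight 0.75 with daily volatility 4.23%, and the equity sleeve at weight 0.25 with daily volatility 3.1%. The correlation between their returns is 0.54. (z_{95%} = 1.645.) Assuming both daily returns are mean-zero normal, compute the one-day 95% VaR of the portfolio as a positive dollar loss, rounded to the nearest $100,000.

$24,000,000

σ_p² = 0.75²·4.23² + 0.25²·3.1² + 2·0.54·0.75·0.25·4.23·3.1 = 13.3208 (%²).
σ_p = √13.3208 = 3.650%.
VaR = 1.645 × 3.650% = 6.004%; on $400,000,000 that is $24,016,000.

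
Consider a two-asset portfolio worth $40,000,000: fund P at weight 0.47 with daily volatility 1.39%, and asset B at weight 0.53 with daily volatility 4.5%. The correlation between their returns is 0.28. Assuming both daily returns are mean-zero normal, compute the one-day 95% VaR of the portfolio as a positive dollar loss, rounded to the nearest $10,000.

σ_p² = 0.47²·1.39² + 0.53²·4.5² + 2·0.28·0.47·0.53·1.39·4.5 = 6.9876 (%²).
σ_p = √6.9876 = 2.643%.
At 95%, z = 1.645.
VaR = 1.645 × 2.643% = 4.348%; on $40,000,000 that is $1,739,200.

$1,740,000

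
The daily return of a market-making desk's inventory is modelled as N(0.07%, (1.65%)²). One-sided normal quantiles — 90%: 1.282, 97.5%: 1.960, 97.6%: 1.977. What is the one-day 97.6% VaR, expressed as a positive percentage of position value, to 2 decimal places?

3.19%

VaR = −μ + z·σ = −(0.07%) + 1.977 × 1.65% = 3.192%.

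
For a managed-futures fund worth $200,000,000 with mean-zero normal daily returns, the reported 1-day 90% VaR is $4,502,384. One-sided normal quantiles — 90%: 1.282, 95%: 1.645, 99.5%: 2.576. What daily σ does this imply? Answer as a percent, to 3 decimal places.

1.756%

VaR as a fraction: $4,502,384 / $200,000,000 = 2.251%.
σ = VaR / z = 2.251% / 1.282 = 1.756%.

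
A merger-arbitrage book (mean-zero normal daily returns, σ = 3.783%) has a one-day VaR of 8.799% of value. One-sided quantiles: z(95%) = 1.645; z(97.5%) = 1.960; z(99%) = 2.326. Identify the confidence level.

99%

Implied z = VaR/σ = 8.799 / 3.783 = 2.326.
This matches z(99%) = 2.326.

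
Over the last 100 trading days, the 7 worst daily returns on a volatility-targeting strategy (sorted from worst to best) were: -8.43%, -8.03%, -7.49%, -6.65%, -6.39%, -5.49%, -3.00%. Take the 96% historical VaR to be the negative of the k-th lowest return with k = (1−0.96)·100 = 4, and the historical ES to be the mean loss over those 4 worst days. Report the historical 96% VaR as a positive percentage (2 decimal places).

6.65%

k = 4; the 4th lowest return is -6.65%, so VaR = 6.65%.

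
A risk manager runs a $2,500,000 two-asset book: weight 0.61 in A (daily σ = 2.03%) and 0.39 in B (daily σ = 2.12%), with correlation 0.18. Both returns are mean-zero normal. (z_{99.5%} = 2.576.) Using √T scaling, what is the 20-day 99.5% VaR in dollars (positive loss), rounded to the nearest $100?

σ_p = √(0.61²·2.03² + 0.39²·2.12² + 2·0.18·0.61·0.39·2.03·2.12) = 1.608%.
σ_{20d} = 1.608% × √20 = 7.191%.
VaR = 2.576 × 7.191% = 18.524%; on $2,500,000 that is $463,100.

$463,100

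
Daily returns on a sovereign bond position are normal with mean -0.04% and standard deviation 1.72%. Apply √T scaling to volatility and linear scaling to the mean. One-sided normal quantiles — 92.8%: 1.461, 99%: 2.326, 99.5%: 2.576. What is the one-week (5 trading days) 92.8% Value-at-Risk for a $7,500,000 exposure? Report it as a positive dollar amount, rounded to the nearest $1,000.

$436,000

σ_{5d} = 1.72% × √5 = 3.846%; μ_{5d} = 5 × -0.04% = -0.200%.
VaR = −(-0.200%) + 1.461 × 3.846% = 5.819%.
On $7,500,000: 0.05819 × $7,500,000 = $436,425.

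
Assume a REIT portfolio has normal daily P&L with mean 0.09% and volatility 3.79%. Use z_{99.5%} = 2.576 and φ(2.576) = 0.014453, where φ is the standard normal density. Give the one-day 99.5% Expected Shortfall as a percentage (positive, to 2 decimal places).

Tail multiplier: φ(z)/(1−α) = 0.014453 / 0.005 = 2.891.
ES = −(0.09%) + 3.79% × 2.891 = 10.867%.

10.87%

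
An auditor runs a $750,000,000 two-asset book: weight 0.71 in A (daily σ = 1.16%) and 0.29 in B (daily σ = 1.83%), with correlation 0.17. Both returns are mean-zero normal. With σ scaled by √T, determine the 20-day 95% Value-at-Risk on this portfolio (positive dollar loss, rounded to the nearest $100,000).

σ_p = √(0.71²·1.16² + 0.29²·1.83² + 2·0.17·0.71·0.29·1.16·1.83) = 1.053%.
σ_{20d} = 1.053% × √20 = 4.709%.
z(95%) = 1.645.
VaR = 1.645 × 4.709% = 7.746%; on $750,000,000 that is $58,095,000.

$58,100,000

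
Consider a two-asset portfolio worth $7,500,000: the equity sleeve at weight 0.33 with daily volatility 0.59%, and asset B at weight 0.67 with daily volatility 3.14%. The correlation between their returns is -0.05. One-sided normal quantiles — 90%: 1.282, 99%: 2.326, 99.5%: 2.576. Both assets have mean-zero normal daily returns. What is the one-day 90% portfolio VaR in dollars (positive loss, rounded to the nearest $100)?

σ_p² = 0.33²·0.59² + 0.67²·3.14² + 2·-0.05·0.33·0.67·0.59·3.14 = 4.4229 (%²).
σ_p = √4.4229 = 2.103%.
VaR = 1.282 × 2.103% = 2.696%; on $7,500,000 that is $202,200.

$202,200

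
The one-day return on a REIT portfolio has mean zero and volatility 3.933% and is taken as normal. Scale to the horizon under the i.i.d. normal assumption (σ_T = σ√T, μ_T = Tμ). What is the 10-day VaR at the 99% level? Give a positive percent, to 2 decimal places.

28.93%

At 99%, z = 2.326.
σ_{10d} = 3.933% × √10 = 12.437%.
VaR = 2.326 × 12.437% = 28.928%.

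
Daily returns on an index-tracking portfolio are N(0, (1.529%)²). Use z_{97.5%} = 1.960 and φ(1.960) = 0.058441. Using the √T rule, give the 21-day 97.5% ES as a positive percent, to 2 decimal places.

16.38%

σ_{21d} = 1.529% × √21 = 7.007%.
ES multiplier = φ(z)/(1−α) = 0.058441/0.025 = 2.338.
ES = 7.007% × 2.338 = 16.382%.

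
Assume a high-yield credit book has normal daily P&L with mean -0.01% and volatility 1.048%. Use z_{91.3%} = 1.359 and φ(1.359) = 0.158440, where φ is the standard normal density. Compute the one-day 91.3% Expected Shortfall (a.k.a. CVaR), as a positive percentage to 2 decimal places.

Tail multiplier: φ(z)/(1−α) = 0.158440 / 0.087 = 1.821.
ES = −(-0.01%) + 1.048% × 1.821 = 1.918%.

1.92%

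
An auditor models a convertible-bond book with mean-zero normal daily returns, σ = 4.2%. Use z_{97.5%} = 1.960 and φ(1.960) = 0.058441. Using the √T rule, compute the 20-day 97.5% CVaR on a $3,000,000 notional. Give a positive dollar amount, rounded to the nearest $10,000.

σ_{20d} = 4.2% × √20 = 18.783%.
ES multiplier = φ(z)/(1−α) = 0.058441/0.025 = 2.338.
ES = 18.783% × 2.338 = 43.915%; on $3,000,000: $1,317,450.

$1,320,000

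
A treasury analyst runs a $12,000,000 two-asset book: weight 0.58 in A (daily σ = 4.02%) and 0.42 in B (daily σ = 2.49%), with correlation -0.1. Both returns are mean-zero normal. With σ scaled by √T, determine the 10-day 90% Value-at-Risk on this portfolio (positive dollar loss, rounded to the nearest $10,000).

σ_p = √(0.58²·4.02² + 0.42²·2.49² + 2·-0.1·0.58·0.42·4.02·2.49) = 2.458%.
σ_{10d} = 2.458% × √10 = 7.773%.
z(90%) = 1.282.
VaR = 1.282 × 7.773% = 9.965%; on $12,000,000 that is $1,195,800.

$1,200,000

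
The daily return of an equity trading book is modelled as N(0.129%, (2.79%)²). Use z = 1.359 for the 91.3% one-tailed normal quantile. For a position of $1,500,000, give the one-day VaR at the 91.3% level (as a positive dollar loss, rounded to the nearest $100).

$54,900

VaR = −μ + z·σ = −(0.129%) + 1.359 × 2.79% = 3.663%.
On $1,500,000: 0.03663 × $1,500,000 = $54,945.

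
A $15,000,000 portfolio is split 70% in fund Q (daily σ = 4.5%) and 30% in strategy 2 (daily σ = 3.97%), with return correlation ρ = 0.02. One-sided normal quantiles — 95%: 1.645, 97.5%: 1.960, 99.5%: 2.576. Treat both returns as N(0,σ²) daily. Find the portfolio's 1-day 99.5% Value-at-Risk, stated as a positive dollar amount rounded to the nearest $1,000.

σ_p² = 0.7²·4.5² + 0.3²·3.97² + 2·0.02·0.7·0.3·4.5·3.97 = 11.4910 (%²).
σ_p = √11.4910 = 3.390%.
VaR = 2.576 × 3.390% = 8.733%; on $15,000,000 that is $1,309,950.

$1,310,000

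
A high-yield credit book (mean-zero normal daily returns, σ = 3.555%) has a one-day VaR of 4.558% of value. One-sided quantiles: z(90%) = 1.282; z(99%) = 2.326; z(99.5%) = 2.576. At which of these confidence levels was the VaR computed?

90%

Implied z = VaR/σ = 4.558 / 3.555 = 1.282.
This matches z(90%) = 1.282.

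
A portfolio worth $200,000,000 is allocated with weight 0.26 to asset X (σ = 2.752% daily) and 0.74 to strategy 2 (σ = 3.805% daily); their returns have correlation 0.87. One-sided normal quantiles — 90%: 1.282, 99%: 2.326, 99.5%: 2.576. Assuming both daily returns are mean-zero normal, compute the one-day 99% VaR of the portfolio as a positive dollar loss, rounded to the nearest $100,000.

$16,100,000

σ_p² = 0.26²·2.752² + 0.74²·3.805² + 2·0.87·0.26·0.74·2.752·3.805 = 11.9457 (%²).
σ_p = √11.9457 = 3.456%.
VaR = 2.326 × 3.456% = 8.039%; on $200,000,000 that is $16,078,000.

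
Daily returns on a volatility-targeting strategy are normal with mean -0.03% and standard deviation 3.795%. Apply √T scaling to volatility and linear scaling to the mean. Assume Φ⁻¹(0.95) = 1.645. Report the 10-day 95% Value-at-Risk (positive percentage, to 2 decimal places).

σ_{10d} = 3.795% × √10 = 12.001%; μ_{10d} = 10 × -0.03% = -0.300%.
VaR = −(-0.300%) + 1.645 × 12.001% = 20.042%.

20.04%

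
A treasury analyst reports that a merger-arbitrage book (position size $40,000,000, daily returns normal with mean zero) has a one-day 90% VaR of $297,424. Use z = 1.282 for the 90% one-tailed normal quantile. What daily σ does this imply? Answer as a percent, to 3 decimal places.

0.580%

VaR as a fraction: $297,424 / $40,000,000 = 0.744%.
σ = VaR / z = 0.744% / 1.282 = 0.580%.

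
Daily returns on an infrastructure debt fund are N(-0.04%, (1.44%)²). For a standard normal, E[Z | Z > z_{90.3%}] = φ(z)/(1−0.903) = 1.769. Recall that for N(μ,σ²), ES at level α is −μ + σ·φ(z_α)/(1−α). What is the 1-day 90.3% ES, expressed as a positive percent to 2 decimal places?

ES = −(-0.04%) + 1.44% × 1.769 = 2.587%.

2.59%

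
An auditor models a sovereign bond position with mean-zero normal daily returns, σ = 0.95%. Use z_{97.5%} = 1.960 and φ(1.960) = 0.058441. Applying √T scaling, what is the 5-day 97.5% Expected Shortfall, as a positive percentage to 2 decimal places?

σ_{5d} = 0.95% × √5 = 2.124%.
ES multiplier = φ(z)/(1−α) = 0.058441/0.025 = 2.338.
ES = 2.124% × 2.338 = 4.966%.

4.97%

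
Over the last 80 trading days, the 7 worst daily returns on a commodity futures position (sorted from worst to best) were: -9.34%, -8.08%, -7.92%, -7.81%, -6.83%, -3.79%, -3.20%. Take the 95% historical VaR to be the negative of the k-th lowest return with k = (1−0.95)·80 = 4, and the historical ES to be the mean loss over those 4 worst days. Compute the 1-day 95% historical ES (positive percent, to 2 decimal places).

The 4 worst returns sum to -33.15%.
ES = −(-33.15%) / 4 = 8.2875% ≈ 8.29%.

8.29%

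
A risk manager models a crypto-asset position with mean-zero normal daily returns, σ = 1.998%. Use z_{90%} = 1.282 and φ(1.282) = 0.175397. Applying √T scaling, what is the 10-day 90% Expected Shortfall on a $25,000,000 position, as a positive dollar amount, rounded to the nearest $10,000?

$2,770,000

σ_{10d} = 1.998% × √10 = 6.318%.
ES multiplier = φ(z)/(1−α) = 0.175397/0.1 = 1.754.
ES = 6.318% × 1.754 = 11.082%; on $25,000,000: $2,770,500.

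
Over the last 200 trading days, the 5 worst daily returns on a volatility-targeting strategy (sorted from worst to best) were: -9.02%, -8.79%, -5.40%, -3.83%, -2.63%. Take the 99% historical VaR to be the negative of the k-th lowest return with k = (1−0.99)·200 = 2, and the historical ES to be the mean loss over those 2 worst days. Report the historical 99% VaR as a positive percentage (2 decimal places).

k = 2; the 2nd lowest return is -8.79%, so VaR = 8.79%.

8.79%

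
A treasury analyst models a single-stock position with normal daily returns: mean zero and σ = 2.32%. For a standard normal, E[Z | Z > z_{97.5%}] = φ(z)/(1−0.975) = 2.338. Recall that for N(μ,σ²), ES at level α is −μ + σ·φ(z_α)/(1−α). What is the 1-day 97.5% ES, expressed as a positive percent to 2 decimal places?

ES = 2.32% × 2.338 = 5.424%.

5.42%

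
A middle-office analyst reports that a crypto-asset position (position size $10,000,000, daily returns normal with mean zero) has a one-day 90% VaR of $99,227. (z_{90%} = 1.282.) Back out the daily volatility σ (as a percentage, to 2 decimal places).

VaR as a fraction: $99,227 / $10,000,000 = 0.992%.
σ = VaR / z = 0.992% / 1.282 = 0.774%.

0.77%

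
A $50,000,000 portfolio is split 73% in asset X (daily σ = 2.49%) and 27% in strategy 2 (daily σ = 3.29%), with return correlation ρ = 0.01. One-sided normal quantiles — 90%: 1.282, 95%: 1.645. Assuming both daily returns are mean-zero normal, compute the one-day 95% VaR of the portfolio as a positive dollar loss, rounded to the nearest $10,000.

σ_p² = 0.73²·2.49² + 0.27²·3.29² + 2·0.01·0.73·0.27·2.49·3.29 = 4.1254 (%²).
σ_p = √4.1254 = 2.031%.
VaR = 1.645 × 2.031% = 3.341%; on $50,000,000 that is $1,670,500.

$1,670,000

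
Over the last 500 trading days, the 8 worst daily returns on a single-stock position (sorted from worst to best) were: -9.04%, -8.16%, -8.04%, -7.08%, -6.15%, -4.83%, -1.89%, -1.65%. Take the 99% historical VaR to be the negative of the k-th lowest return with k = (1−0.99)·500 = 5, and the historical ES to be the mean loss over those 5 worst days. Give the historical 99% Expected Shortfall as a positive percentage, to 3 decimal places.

7.694%

The 5 worst returns sum to -38.47%.
ES = −(-38.47%) / 5 = 7.694%.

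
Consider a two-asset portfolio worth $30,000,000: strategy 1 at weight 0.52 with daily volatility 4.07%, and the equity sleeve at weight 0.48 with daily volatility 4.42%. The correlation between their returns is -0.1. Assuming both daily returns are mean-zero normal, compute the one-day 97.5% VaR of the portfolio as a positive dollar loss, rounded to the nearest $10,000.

$1,670,000

σ_p² = 0.52²·4.07² + 0.48²·4.42² + 2·-0.1·0.52·0.48·4.07·4.42 = 8.0823 (%²).
σ_p = √8.0823 = 2.843%.
At 97.5%, z = 1.960.
VaR = 1.960 × 2.843% = 5.572%; on $30,000,000 that is $1,671,600.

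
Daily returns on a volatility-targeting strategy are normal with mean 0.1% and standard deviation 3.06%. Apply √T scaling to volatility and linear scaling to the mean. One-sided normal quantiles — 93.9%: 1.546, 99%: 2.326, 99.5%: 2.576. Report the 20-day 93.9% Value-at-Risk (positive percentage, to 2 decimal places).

σ_{20d} = 3.06% × √20 = 13.685%; μ_{20d} = 20 × 0.1% = 2.000%.
VaR = −(2.000%) + 1.546 × 13.685% = 19.157%.

19.16%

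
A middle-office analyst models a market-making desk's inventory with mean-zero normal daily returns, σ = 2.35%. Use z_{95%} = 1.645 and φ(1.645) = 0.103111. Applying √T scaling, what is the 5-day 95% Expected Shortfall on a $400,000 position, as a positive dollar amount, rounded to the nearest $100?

$43,300

σ_{5d} = 2.35% × √5 = 5.255%.
ES multiplier = φ(z)/(1−α) = 0.103111/0.05 = 2.062.
ES = 5.255% × 2.062 = 10.836%; on $400,000: $43,344.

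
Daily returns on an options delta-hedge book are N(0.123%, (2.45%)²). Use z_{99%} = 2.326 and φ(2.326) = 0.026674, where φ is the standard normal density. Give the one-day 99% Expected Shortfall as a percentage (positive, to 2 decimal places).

Tail multiplier: φ(z)/(1−α) = 0.026674 / 0.01 = 2.667.
ES = −(0.123%) + 2.45% × 2.667 = 6.411%.

6.41%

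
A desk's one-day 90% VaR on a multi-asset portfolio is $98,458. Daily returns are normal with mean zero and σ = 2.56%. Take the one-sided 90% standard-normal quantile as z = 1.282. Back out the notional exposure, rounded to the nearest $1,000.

$3,000,000

VaR as a fraction of value: z·σ = 1.282 × 2.56% = 3.28192%.
Position = $98,458 / 0.0328192 = $3,000,012.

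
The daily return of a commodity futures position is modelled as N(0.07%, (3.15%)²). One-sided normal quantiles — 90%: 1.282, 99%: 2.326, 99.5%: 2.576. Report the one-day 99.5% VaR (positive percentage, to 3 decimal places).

VaR = −μ + z·σ = −(0.07%) + 2.576 × 3.15% = 8.044%.

8.044%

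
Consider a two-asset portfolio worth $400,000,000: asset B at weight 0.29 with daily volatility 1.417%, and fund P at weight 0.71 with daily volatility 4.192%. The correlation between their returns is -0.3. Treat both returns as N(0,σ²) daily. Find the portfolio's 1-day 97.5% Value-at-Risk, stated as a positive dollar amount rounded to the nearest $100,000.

$22,600,000

σ_p² = 0.29²·1.417² + 0.71²·4.192² + 2·-0.3·0.29·0.71·1.417·4.192 = 8.2935 (%²).
σ_p = √8.2935 = 2.880%.
At 97.5%, z = 1.960.
VaR = 1.960 × 2.880% = 5.645%; on $400,000,000 that is $22,580,000.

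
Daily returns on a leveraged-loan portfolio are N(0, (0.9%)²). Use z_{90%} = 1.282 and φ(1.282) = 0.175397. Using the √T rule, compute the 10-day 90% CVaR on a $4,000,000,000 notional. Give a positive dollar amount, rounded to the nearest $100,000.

$199,700,000

σ_{10d} = 0.9% × √10 = 2.846%.
ES multiplier = φ(z)/(1−α) = 0.175397/0.1 = 1.754.
ES = 2.846% × 1.754 = 4.992%; on $4,000,000,000: $199,680,000.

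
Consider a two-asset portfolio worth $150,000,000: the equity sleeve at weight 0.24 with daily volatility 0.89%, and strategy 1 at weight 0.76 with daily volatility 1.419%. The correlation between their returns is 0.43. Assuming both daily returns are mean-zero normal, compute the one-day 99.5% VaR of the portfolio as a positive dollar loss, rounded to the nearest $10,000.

σ_p² = 0.24²·0.89² + 0.76²·1.419² + 2·0.43·0.24·0.76·0.89·1.419 = 1.4068 (%²).
σ_p = √1.4068 = 1.186%.
At 99.5%, z = 2.576.
VaR = 2.576 × 1.186% = 3.055%; on $150,000,000 that is $4,582,500.

$4,580,000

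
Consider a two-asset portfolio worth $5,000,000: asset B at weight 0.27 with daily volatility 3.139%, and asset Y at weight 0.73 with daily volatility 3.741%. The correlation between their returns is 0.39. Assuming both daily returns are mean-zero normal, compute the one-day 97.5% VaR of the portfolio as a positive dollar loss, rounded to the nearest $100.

σ_p² = 0.27²·3.139² + 0.73²·3.741² + 2·0.39·0.27·0.73·3.139·3.741 = 9.9816 (%²).
σ_p = √9.9816 = 3.159%.
At 97.5%, z = 1.960.
VaR = 1.960 × 3.159% = 6.192%; on $5,000,000 that is $309,600.

$309,600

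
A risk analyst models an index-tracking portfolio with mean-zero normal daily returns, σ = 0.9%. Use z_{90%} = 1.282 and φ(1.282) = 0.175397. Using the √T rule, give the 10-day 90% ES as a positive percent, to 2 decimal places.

4.99%

σ_{10d} = 0.9% × √10 = 2.846%.
ES multiplier = φ(z)/(1−α) = 0.175397/0.1 = 1.754.
ES = 2.846% × 1.754 = 4.992%.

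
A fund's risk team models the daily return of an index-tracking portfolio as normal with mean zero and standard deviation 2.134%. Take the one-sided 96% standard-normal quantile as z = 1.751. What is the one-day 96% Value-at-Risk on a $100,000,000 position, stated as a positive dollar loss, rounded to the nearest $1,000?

$3,737,000

VaR = z·σ = 1.751 × 2.134% = 3.737%.
On $100,000,000: 0.03737 × $100,000,000 = $3,737,000.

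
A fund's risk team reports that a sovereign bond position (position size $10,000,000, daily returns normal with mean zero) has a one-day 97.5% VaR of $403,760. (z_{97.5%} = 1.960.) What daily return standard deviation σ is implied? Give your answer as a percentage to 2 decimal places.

VaR as a fraction: $403,760 / $10,000,000 = 4.038%.
σ = VaR / z = 4.038% / 1.960 = 2.060%.

2.06%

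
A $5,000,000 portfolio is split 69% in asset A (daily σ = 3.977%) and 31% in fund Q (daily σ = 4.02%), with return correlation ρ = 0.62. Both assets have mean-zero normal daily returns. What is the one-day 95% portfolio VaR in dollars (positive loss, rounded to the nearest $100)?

σ_p² = 0.69²·3.977² + 0.31²·4.02² + 2·0.62·0.69·0.31·3.977·4.02 = 13.3237 (%²).
σ_p = √13.3237 = 3.650%.
At 95%, z = 1.645.
VaR = 1.645 × 3.650% = 6.004%; on $5,000,000 that is $300,200.

$300,200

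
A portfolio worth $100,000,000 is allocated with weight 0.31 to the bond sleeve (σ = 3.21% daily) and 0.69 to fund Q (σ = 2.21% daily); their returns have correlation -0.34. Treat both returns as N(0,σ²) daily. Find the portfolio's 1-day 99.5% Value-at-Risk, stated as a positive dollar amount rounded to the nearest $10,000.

$3,890,000

σ_p² = 0.31²·3.21² + 0.69²·2.21² + 2·-0.34·0.31·0.69·3.21·2.21 = 2.2837 (%²).
σ_p = √2.2837 = 1.511%.
At 99.5%, z = 2.576.
VaR = 2.576 × 1.511% = 3.892%; on $100,000,000 that is $3,892,000.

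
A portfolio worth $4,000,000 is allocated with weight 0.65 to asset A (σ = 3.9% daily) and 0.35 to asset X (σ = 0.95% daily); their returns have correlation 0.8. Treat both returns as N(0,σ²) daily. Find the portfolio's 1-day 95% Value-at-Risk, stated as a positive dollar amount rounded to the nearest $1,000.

σ_p² = 0.65²·3.9² + 0.35²·0.95² + 2·0.8·0.65·0.35·3.9·0.95 = 7.8854 (%²).
σ_p = √7.8854 = 2.808%.
At 95%, z = 1.645.
VaR = 1.645 × 2.808% = 4.619%; on $4,000,000 that is $184,760.

$185,000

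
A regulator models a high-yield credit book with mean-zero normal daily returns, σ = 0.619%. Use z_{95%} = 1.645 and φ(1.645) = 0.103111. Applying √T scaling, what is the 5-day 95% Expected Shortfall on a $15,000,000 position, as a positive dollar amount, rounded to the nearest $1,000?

σ_{5d} = 0.619% × √5 = 1.384%.
ES multiplier = φ(z)/(1−α) = 0.103111/0.05 = 2.062.
ES = 1.384% × 2.062 = 2.854%; on $15,000,000: $428,100.

$428,000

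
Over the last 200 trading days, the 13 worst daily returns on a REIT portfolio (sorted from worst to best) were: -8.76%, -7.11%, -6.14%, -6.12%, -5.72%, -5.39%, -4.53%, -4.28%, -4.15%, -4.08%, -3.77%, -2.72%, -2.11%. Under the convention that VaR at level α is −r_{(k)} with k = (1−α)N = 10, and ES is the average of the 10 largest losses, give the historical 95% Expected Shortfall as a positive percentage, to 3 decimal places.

The 10 worst returns sum to -56.28%.
ES = −(-56.28%) / 10 = 5.628%.

5.628%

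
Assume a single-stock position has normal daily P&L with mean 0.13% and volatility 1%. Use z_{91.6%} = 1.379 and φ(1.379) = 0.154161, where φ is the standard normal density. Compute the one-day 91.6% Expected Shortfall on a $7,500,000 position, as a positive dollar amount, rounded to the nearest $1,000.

Tail multiplier: φ(z)/(1−α) = 0.154161 / 0.084 = 1.835.
ES = −(0.13%) + 1% × 1.835 = 1.705%.
On $7,500,000: 0.01705 × $7,500,000 = $127,875.

$128,000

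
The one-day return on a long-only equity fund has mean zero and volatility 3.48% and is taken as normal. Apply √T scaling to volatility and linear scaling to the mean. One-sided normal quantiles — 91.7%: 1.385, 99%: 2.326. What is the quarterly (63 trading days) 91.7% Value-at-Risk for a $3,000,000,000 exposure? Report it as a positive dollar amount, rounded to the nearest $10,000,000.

σ_{63d} = 3.48% × √63 = 27.622%.
VaR = 1.385 × 27.622% = 38.256%.
On $3,000,000,000: 0.38256 × $3,000,000,000 = $1,147,680,000.

$1,150,000,000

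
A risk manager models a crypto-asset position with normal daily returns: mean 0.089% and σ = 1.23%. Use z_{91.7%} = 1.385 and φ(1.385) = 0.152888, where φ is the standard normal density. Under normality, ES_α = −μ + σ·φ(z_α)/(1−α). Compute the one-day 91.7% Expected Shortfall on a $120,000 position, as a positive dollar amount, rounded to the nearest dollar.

$2,612

Tail multiplier: φ(z)/(1−α) = 0.152888 / 0.083 = 1.842.
ES = −(0.089%) + 1.23% × 1.842 = 2.177%.
On $120,000: 0.02177 × $120,000 = $2,612.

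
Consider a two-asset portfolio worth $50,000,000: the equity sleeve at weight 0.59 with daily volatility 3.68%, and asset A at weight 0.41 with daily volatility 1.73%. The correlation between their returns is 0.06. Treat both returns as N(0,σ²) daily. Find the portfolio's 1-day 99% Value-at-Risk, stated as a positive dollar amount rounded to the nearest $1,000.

σ_p² = 0.59²·3.68² + 0.41²·1.73² + 2·0.06·0.59·0.41·3.68·1.73 = 5.4020 (%²).
σ_p = √5.4020 = 2.324%.
At 99%, z = 2.326.
VaR = 2.326 × 2.324% = 5.406%; on $50,000,000 that is $2,703,000.

$2,703,000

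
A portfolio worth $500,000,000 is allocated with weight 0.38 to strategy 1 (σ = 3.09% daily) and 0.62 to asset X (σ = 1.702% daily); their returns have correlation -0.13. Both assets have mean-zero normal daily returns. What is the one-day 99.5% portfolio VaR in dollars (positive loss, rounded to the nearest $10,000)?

σ_p² = 0.38²·3.09² + 0.62²·1.702² + 2·-0.13·0.38·0.62·3.09·1.702 = 2.1701 (%²).
σ_p = √2.1701 = 1.473%.
At 99.5%, z = 2.576.
VaR = 2.576 × 1.473% = 3.794%; on $500,000,000 that is $18,970,000.

$18,970,000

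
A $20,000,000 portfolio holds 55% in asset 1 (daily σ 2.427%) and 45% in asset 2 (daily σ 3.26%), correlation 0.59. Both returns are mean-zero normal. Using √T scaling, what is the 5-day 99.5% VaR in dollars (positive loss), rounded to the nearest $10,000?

σ_p = √(0.55²·2.427² + 0.45²·3.26² + 2·0.59·0.55·0.45·2.427·3.26) = 2.499%.
σ_{5d} = 2.499% × √5 = 5.588%.
z(99.5%) = 2.576.
VaR = 2.576 × 5.588% = 14.395%; on $20,000,000 that is $2,879,000.

$2,880,000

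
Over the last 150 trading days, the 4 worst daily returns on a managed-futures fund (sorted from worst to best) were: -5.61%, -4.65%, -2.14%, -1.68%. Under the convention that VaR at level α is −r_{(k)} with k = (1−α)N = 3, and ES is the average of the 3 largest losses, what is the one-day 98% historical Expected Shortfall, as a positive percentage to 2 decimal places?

The 3 worst returns sum to -12.40%.
ES = −(-12.40%) / 3 = 4.1333…% ≈ 4.13%.

4.13%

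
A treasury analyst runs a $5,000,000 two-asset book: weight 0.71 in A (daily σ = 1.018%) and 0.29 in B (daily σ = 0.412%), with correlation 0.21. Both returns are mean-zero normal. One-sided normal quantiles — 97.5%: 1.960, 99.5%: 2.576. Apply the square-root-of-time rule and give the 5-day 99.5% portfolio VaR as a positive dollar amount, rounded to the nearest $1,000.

$218,000

σ_p = √(0.71²·1.018² + 0.29²·0.412² + 2·0.21·0.71·0.29·1.018·0.412) = 0.757%.
σ_{5d} = 0.757% × √5 = 1.693%.
VaR = 2.576 × 1.693% = 4.361%; on $5,000,000 that is $218,050.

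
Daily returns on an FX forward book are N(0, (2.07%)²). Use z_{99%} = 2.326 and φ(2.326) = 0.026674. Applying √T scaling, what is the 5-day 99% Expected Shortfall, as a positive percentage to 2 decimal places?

σ_{5d} = 2.07% × √5 = 4.629%.
ES multiplier = φ(z)/(1−α) = 0.026674/0.01 = 2.667.
ES = 4.629% × 2.667 = 12.346%.

12.35%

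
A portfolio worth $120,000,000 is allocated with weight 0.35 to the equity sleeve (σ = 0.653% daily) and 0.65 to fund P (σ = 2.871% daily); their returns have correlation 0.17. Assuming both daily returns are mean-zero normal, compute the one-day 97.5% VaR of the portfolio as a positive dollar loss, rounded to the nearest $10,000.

$4,510,000

σ_p² = 0.35²·0.653² + 0.65²·2.871² + 2·0.17·0.35·0.65·0.653·2.871 = 3.6798 (%²).
σ_p = √3.6798 = 1.918%.
At 97.5%, z = 1.960.
VaR = 1.960 × 1.918% = 3.759%; on $120,000,000 that is $4,510,800.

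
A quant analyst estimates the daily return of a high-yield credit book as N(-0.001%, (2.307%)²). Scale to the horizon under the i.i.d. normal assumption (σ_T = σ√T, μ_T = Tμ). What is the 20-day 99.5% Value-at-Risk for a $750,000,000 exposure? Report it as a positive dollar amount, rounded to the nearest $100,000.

At 99.5%, z = 2.576.
σ_{20d} = 2.307% × √20 = 10.317%; μ_{20d} = 20 × -0.001% = -0.020%.
VaR = −(-0.020%) + 2.576 × 10.317% = 26.597%.
On $750,000,000: 0.26597 × $750,000,000 = $199,477,500.

$199,500,000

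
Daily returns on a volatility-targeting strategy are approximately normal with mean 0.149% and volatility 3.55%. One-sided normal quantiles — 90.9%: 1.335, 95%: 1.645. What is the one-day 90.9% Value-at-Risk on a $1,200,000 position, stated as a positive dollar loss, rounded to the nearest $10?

VaR = −μ + z·σ = −(0.149%) + 1.335 × 3.55% = 4.590%.
On $1,200,000: 0.04590 × $1,200,000 = $55,080.

$55,080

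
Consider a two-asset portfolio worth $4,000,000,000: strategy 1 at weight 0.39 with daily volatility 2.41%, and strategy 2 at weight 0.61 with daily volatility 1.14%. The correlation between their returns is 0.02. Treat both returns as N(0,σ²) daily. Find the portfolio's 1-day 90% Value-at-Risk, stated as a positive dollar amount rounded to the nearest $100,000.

$60,500,000

σ_p² = 0.39²·2.41² + 0.61²·1.14² + 2·0.02·0.39·0.61·2.41·1.14 = 1.3931 (%²).
σ_p = √1.3931 = 1.180%.
At 90%, z = 1.282.
VaR = 1.282 × 1.180% = 1.513%; on $4,000,000,000 that is $60,520,000.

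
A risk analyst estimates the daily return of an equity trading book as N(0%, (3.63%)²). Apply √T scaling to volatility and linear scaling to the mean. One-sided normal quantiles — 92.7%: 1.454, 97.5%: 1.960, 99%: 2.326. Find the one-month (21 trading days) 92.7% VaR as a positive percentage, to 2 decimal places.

24.19%

σ_{21d} = 3.63% × √21 = 16.635%.
VaR = 1.454 × 16.635% = 24.187%.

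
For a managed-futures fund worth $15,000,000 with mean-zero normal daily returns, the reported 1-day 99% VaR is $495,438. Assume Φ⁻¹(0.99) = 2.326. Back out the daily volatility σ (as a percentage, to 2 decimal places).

VaR as a fraction: $495,438 / $15,000,000 = 3.303%.
σ = VaR / z = 3.303% / 2.326 = 1.420%.

1.42%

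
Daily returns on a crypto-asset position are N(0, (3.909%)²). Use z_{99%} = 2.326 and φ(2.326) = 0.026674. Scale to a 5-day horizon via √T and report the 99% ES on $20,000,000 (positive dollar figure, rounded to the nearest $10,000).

σ_{5d} = 3.909% × √5 = 8.741%.
ES multiplier = φ(z)/(1−α) = 0.026674/0.01 = 2.667.
ES = 8.741% × 2.667 = 23.312%; on $20,000,000: $4,662,400.

$4,660,000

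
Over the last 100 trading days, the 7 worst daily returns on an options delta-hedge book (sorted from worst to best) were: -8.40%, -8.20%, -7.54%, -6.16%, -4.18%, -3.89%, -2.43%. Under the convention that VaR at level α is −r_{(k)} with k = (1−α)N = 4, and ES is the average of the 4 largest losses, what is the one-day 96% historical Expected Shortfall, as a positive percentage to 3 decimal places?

7.575%

The 4 worst returns sum to -30.30%.
ES = −(-30.30%) / 4 = 7.575%.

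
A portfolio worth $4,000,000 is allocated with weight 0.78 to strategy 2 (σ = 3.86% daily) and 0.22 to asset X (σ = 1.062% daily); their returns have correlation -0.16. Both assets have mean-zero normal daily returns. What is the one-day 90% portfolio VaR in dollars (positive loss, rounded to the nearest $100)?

$152,900

σ_p² = 0.78²·3.86² + 0.22²·1.062² + 2·-0.16·0.78·0.22·3.86·1.062 = 8.8944 (%²).
σ_p = √8.8944 = 2.982%.
At 90%, z = 1.282.
VaR = 1.282 × 2.982% = 3.823%; on $4,000,000 that is $152,920.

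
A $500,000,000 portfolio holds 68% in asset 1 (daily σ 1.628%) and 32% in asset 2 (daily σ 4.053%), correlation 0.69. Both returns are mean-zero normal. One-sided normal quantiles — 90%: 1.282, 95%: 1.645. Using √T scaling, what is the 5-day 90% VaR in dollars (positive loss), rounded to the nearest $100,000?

σ_p = √(0.68²·1.628² + 0.32²·4.053² + 2·0.69·0.68·0.32·1.628·4.053) = 2.211%.
σ_{5d} = 2.211% × √5 = 4.944%.
VaR = 1.282 × 4.944% = 6.338%; on $500,000,000 that is $31,690,000.

$31,700,000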